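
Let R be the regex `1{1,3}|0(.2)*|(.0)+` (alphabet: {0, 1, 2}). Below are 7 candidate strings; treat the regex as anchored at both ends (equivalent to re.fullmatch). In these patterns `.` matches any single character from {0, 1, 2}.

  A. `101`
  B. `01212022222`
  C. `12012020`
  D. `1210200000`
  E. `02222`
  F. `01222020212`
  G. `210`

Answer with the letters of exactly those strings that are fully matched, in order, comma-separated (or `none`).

A → no match
B → match
C → no match
D → no match
E → match
F → match
G → no match

B, E, F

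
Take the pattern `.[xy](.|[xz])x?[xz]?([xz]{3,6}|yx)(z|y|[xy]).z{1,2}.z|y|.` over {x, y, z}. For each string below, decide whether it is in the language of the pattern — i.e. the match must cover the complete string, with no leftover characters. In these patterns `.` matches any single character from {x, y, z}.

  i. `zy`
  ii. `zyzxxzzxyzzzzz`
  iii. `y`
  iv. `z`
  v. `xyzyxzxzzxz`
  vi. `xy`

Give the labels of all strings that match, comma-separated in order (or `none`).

i. `zy` → no match
ii → match
iii. `y` → match
iv. `z` → match
v. `xyzyxzxzzxz` → match
vi. `xy` → no match

ii, iii, iv, v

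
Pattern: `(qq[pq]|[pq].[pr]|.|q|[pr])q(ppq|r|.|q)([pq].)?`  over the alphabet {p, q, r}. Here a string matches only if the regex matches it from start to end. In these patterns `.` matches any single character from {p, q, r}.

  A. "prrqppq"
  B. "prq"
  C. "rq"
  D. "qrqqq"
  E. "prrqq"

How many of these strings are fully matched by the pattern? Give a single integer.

2

A → match
B → no match
C → no match
D → no match
E → match
Total matched: 2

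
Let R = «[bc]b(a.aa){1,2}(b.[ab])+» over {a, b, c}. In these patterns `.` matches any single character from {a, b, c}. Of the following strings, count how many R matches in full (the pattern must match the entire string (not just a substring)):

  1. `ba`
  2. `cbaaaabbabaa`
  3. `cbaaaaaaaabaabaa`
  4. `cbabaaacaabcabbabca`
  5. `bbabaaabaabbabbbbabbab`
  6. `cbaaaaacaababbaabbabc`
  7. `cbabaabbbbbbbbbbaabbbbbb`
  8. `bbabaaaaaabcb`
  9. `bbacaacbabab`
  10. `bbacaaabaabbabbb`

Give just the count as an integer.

1 → no match
2 → match
3 → match
4 → match
5 → match
6 → no match
7 → match
8 → match
9 → no match
10 → match
Total matched: 7

7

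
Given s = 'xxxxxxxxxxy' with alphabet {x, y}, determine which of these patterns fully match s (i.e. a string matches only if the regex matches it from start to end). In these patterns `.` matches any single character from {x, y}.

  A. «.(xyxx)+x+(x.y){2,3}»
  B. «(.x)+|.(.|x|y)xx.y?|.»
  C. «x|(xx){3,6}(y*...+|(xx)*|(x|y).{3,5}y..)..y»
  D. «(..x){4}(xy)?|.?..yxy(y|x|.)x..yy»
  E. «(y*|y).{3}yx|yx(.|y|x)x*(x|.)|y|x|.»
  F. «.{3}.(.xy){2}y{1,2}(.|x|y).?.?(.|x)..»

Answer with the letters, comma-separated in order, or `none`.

C

A → no match
B → no match
C → match
D → no match
E → no match
F → no match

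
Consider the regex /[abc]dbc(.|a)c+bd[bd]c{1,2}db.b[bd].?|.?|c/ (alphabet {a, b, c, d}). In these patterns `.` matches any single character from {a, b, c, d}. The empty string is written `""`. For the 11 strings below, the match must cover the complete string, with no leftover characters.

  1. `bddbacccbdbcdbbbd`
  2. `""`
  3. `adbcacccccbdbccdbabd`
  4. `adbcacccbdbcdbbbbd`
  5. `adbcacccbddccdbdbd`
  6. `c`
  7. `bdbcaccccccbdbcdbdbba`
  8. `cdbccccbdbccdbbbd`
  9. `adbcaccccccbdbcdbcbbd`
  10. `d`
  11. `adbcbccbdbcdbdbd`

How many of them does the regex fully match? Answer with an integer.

10

1 → no match
2 → match
3 → match
4 → match
5 → match
6 → match
7 → match
8 → match
9 → match
10 → match
11 → match
Total matched: 10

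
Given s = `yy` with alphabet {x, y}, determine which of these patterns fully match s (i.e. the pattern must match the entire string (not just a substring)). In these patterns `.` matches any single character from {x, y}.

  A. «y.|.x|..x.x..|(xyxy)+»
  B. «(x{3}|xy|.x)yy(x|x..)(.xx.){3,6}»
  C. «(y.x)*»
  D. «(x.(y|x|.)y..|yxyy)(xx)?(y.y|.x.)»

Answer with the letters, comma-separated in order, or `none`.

A

A → match
B → no match
C → no match
D → no match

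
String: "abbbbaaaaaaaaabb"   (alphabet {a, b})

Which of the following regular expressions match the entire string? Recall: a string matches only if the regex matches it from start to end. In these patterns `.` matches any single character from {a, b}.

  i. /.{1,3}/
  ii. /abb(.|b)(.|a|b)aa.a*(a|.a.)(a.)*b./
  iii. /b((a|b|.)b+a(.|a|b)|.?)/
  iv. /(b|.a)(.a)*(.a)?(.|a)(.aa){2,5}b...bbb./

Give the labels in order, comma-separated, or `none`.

i → no match
ii → match
iii → no match — must start with "b"
iv → no match

ii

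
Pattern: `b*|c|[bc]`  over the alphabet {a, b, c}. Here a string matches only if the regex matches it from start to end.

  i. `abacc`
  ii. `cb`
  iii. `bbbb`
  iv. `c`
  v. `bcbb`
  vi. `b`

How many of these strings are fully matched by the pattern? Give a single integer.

i. `abacc` → no match
ii. `cb` → no match
iii. `bbbb` → match
iv. `c` → match
v. `bcbb` → no match
vi. `b` → match
Total matched: 3

3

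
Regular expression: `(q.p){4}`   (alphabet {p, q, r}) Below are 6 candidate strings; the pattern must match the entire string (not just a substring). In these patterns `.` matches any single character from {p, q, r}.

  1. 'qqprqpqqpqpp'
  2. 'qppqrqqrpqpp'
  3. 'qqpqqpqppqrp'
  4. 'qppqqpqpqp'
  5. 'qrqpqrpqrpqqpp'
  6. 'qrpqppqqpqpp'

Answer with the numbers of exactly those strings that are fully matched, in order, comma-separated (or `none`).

1 → no match
2 → no match
3 → match
4 → no match
5 → no match
6 → match

3, 6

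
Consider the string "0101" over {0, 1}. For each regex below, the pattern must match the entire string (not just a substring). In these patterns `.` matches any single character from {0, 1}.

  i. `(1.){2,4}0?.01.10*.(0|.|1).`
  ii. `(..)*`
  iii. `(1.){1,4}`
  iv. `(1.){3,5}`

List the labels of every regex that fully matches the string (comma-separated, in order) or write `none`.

ii

i → no match — must start with "1"
ii → match
iii → no match — must start with "1"
iv → no match — must start with "1"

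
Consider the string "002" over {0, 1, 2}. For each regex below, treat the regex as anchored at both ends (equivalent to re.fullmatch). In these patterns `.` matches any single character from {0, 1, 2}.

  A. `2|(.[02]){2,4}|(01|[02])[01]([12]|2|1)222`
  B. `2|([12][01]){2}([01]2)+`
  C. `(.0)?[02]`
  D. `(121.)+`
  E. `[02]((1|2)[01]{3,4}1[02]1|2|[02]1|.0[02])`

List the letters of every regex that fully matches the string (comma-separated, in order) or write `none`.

C

A → no match
B → no match
C → match
D → no match — must start with "121"
E → no match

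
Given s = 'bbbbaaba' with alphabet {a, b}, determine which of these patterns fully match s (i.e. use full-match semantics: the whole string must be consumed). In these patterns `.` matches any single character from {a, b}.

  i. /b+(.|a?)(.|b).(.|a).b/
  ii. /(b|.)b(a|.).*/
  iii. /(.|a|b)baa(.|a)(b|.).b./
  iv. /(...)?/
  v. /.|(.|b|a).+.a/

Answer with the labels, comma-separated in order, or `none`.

ii, v

i → no match — must end with 'b'
ii → match
iii → no match
iv → no match
v → match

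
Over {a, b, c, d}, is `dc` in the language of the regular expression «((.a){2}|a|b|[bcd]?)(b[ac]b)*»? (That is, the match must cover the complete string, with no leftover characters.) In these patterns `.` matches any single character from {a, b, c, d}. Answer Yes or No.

No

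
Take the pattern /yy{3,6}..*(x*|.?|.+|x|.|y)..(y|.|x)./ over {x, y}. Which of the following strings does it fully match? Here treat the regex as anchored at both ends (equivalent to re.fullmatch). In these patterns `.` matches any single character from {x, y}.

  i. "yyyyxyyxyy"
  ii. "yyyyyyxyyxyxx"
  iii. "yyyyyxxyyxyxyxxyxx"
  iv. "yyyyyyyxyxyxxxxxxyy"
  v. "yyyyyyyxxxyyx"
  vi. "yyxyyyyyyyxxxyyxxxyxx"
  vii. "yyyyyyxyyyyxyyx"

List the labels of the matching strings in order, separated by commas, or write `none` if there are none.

i → match
ii → match
iii → match
iv → match
v → match
vi → no match
vii → match

i, ii, iii, iv, v, vii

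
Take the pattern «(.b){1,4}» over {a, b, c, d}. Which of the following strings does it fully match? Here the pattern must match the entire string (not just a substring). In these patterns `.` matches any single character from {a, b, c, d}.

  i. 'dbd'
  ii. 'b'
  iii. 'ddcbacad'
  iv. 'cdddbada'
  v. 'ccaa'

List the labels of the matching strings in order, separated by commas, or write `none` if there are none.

i. 'dbd' → no match — must end with 'b'
ii. 'b' → no match
iii. 'ddcbacad' → no match — must end with 'b'
iv. 'cdddbada' → no match — must end with 'b'
v. 'ccaa' → no match — must end with 'b'

none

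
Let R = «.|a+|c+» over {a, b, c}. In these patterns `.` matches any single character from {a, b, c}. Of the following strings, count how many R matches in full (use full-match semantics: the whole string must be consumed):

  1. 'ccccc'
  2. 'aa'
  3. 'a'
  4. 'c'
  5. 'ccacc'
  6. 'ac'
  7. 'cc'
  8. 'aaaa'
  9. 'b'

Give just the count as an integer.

7

1 → match
2 → match
3 → match
4 → match
5 → no match
6 → no match
7 → match
8 → match
9 → match
Total matched: 7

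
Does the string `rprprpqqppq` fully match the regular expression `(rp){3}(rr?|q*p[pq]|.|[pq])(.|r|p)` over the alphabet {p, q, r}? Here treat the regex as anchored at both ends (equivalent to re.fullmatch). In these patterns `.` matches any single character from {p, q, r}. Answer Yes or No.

Yes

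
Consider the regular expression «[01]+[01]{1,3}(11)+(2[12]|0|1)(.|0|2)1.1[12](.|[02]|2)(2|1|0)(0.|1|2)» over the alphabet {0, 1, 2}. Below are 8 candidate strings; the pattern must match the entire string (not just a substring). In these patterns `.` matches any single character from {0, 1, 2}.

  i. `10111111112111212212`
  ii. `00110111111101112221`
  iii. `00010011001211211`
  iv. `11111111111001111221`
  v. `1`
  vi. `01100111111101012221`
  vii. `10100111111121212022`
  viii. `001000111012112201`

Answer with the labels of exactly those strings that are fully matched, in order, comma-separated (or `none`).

i, ii, iii, iv, vi, vii, viii

i → match
ii → match
iii → match
iv → match
v → no match
vi → match
vii → match
viii → match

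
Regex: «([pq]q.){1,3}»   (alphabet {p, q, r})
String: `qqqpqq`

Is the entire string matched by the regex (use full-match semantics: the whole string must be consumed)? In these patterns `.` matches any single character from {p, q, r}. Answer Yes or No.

Yes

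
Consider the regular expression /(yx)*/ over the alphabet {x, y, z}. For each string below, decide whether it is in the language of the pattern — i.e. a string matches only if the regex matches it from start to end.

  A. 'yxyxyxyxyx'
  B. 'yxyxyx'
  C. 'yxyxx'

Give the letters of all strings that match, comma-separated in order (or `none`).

A → match
B → match
C → no match

A, B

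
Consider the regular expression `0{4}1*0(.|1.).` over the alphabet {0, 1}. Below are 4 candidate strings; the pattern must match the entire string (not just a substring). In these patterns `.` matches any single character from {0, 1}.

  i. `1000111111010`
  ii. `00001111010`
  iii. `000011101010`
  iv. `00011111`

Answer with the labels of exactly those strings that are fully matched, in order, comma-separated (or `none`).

i → no match — must start with `0`
ii → match
iii → no match
iv → no match

ii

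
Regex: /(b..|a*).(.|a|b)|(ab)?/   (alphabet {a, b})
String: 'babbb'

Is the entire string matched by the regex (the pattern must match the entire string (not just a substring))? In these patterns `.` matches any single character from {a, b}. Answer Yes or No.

Yes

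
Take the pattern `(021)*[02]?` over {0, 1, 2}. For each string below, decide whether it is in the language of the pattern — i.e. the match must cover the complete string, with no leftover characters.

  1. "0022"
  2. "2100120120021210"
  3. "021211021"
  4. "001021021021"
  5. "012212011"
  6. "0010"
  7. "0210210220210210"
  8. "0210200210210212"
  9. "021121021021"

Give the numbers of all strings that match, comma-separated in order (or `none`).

none

1 → no match
2 → no match
3 → no match
4 → no match
5 → no match
6 → no match
7 → no match
8 → no match
9 → no match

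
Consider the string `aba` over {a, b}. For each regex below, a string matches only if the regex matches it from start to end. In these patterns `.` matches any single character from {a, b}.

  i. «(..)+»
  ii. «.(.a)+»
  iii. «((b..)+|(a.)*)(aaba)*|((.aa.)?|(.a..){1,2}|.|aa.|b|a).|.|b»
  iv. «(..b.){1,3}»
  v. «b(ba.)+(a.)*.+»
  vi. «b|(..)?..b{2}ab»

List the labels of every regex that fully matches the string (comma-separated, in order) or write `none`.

i → no match
ii → match
iii → no match
iv → no match
v → no match — must start with `bba`
vi → no match

ii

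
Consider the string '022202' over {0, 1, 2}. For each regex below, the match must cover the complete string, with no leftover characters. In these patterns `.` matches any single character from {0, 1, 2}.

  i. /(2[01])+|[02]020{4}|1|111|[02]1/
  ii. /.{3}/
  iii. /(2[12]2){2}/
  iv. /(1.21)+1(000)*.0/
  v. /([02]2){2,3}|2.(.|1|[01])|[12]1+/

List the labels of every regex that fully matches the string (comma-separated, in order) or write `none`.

i → no match
ii → no match
iii → no match — must start with '2'
iv → no match — must start with '1'
v → match

v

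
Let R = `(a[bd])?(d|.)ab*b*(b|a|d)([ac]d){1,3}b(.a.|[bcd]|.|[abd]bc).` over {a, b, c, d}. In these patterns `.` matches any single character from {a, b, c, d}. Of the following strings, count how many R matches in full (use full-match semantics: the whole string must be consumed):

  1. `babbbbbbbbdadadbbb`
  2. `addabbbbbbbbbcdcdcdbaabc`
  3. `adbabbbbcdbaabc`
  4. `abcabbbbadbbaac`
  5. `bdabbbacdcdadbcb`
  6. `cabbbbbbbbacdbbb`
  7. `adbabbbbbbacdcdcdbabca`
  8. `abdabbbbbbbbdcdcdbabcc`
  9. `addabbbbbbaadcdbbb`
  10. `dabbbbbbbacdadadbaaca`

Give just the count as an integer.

9

1 → match
2 → match
3 → match
4 → match
5 → no match
6 → match
7 → match
8 → match
9 → match
10 → match
Total matched: 9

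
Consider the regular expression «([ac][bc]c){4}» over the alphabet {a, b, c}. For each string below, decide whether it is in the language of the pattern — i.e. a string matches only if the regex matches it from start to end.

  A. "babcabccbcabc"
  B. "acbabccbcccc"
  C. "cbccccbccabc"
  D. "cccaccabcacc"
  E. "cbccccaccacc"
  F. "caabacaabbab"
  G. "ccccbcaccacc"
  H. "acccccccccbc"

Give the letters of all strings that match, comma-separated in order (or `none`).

D, E, G, H

A → no match
B → no match
C → no match
D → match
E → match
F → no match — must end with "c"
G → match
H → match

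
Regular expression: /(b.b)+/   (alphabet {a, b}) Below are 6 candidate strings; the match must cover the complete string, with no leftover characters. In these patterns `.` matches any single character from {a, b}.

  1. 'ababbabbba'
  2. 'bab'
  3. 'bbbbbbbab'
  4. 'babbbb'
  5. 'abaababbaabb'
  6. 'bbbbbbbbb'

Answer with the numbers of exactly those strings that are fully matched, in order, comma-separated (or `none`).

1 → no match — must start with 'b'
2 → match
3 → match
4 → match
5 → no match — must start with 'b'
6 → match

2, 3, 4, 6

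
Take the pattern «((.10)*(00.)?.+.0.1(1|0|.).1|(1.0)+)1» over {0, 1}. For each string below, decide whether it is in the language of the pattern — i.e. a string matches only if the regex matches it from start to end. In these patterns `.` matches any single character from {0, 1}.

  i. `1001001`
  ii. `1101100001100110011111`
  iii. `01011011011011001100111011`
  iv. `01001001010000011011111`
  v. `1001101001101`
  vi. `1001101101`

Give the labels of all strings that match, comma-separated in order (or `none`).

i → match
ii → match
iii → match
iv → no match
v → match
vi → match

i, ii, iii, v, vi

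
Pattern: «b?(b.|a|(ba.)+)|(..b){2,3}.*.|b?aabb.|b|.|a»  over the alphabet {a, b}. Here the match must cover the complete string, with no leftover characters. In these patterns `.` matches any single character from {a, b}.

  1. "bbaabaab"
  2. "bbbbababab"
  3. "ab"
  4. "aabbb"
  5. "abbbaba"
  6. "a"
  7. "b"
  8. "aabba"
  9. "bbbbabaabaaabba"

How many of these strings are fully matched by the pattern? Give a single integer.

1 → no match
2 → match
3 → no match
4 → match
5 → match
6 → match
7 → match
8 → match
9 → match
Total matched: 7

7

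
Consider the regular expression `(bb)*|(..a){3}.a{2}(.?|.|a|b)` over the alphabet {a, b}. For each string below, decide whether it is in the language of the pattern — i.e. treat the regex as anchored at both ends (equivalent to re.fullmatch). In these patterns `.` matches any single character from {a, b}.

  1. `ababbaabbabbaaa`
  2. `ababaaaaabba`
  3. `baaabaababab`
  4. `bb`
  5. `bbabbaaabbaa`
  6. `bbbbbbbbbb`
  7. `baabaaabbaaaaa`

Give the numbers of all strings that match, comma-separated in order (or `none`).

1 → no match
2. `ababaaaaabba` → no match
3. `baaabaababab` → no match
4. `bb` → match
5. `bbabbaaabbaa` → no match
6. `bbbbbbbbbb` → match
7 → no match

4, 6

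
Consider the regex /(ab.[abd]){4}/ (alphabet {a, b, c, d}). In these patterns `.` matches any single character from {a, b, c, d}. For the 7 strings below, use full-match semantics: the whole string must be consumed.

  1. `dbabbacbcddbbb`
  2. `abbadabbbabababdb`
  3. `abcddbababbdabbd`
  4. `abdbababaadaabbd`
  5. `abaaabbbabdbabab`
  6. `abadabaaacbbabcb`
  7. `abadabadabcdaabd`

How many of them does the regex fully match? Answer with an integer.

1

1 → no match — must start with `ab`
2 → no match
3 → no match
4 → no match
5 → match
6 → no match
7 → no match
Total matched: 1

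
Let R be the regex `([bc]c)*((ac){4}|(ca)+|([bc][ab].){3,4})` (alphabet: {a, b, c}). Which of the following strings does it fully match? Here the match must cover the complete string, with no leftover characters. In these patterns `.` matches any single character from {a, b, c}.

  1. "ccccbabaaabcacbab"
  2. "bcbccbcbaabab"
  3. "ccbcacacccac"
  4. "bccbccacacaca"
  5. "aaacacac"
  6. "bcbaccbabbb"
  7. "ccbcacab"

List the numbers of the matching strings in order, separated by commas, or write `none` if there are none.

2, 6

1 → no match
2 → match
3 → no match
4 → no match
5 → no match
6 → match
7 → no match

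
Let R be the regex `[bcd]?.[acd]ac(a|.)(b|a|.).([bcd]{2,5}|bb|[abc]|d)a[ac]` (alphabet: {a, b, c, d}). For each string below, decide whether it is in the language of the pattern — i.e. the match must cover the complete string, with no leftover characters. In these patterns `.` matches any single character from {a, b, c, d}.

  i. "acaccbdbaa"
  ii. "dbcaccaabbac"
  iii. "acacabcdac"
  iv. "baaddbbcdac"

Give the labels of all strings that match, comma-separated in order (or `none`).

i, ii, iii

i → match
ii → match
iii → match
iv → no match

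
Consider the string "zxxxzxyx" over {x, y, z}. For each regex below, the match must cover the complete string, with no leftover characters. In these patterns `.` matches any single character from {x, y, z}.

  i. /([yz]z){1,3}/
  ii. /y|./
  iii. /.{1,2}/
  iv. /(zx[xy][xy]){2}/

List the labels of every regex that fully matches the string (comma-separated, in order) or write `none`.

iv

i → no match — must end with "z"
ii → no match
iii → no match
iv → match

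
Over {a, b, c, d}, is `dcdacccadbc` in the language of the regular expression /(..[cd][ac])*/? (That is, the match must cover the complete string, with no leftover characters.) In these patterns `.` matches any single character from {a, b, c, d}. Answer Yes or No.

No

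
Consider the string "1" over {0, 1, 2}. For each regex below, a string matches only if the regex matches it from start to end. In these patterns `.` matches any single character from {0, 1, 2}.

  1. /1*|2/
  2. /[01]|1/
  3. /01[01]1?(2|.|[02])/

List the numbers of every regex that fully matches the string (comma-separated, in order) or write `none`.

1, 2

1 → match
2 → match
3 → no match — must start with "01"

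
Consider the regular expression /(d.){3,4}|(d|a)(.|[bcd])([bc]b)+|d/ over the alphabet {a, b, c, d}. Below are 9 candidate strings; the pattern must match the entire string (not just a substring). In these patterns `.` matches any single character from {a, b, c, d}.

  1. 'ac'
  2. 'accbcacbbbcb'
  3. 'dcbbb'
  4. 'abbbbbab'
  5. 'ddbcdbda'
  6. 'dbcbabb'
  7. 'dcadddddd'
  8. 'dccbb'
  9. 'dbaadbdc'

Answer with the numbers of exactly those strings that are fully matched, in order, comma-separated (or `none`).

none

1 → no match
2 → no match
3 → no match
4 → no match
5 → no match
6 → no match
7 → no match
8 → no match
9 → no match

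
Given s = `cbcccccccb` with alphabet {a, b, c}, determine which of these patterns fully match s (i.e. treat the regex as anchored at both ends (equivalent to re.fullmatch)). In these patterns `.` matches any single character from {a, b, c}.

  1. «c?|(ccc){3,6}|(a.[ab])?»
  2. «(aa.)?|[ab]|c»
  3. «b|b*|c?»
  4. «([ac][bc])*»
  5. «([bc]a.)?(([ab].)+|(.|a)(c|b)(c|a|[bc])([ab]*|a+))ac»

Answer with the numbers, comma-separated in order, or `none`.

1 → no match
2 → no match
3 → no match
4 → match
5 → no match — must end with `ac`

4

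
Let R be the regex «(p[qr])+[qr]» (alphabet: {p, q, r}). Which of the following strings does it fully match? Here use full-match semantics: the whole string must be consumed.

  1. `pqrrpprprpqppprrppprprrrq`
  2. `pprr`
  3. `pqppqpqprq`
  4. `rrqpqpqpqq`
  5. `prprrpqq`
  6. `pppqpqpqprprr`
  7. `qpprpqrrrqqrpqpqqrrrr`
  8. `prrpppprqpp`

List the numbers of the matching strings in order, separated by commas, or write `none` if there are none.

1 → no match
2 → no match
3 → no match
4 → no match — must start with `p`
5 → no match
6 → no match
7 → no match — must start with `p`
8 → no match

none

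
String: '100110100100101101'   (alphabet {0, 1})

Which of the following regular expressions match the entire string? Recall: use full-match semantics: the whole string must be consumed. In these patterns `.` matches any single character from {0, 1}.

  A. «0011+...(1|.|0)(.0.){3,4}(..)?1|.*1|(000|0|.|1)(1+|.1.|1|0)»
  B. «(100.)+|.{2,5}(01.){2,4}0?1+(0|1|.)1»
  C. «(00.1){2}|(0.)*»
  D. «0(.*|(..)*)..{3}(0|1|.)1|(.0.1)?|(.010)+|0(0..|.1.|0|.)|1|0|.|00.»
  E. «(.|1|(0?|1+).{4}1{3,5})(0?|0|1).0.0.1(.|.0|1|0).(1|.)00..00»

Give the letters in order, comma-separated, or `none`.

A, B

A → match
B → match
C → no match
D → no match
E → no match — must end with '00'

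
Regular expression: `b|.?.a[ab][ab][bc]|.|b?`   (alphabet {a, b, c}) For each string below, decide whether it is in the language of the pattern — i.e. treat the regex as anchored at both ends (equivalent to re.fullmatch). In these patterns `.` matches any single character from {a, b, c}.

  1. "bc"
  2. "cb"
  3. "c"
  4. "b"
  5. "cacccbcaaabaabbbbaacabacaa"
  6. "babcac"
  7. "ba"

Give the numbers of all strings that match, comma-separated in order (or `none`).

3, 4

1 → no match
2 → no match
3 → match
4 → match
5 → no match
6 → no match
7 → no match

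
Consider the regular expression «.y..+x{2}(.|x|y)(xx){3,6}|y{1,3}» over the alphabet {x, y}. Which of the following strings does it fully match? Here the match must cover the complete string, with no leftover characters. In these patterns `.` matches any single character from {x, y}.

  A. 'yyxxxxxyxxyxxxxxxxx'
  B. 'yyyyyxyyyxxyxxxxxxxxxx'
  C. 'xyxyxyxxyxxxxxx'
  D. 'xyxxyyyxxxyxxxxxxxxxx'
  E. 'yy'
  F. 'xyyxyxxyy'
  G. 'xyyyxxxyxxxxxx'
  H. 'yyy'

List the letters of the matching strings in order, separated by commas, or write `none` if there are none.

A, B, C, D, E, G, H

A → match
B → match
C → match
D → match
E → match
F → no match
G → match
H → match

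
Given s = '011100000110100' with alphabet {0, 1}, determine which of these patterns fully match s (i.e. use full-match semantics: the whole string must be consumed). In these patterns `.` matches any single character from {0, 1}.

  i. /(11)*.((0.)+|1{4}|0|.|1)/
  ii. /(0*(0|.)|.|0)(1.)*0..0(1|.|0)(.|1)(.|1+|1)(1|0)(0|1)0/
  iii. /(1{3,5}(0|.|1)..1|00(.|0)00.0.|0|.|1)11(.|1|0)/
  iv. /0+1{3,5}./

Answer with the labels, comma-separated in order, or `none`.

i → no match
ii → match
iii → no match
iv → no match

ii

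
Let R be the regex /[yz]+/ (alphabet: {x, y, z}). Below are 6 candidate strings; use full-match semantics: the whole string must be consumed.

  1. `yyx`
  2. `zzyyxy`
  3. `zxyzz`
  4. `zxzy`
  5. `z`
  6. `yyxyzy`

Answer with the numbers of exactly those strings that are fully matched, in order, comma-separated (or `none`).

5

1 → no match
2 → no match
3 → no match
4 → no match
5 → match
6 → no match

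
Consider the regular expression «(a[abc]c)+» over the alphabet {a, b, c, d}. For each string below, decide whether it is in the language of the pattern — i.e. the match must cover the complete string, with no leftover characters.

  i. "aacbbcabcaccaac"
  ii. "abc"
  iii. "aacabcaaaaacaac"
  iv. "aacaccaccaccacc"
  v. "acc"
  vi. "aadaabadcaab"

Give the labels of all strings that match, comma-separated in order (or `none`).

ii, iv, v

i → no match
ii → match
iii → no match
iv → match
v → match
vi → no match — must end with "c"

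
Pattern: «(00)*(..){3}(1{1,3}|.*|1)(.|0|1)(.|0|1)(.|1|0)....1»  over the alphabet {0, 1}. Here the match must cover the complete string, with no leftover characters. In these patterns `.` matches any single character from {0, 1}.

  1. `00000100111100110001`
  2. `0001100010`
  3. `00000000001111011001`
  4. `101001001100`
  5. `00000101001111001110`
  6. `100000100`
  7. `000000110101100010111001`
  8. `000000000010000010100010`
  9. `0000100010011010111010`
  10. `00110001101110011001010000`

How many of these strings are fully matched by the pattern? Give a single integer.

1 → match
2. `0001100010` → no match — must end with `1`
3 → match
4. `101001001100` → no match — must end with `1`
5 → no match — must end with `1`
6. `100000100` → no match — must end with `1`
7 → match
8 → no match — must end with `1`
9 → no match — must end with `1`
10 → no match — must end with `1`
Total matched: 3

3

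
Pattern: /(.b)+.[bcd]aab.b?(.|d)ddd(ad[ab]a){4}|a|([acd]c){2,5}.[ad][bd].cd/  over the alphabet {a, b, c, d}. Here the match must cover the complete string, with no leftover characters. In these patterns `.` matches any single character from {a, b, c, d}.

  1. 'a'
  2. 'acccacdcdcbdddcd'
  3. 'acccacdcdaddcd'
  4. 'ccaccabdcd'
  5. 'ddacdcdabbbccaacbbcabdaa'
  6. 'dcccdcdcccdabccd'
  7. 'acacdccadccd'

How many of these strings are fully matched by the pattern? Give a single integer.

1 → match
2 → match
3 → match
4 → match
5 → no match
6 → match
7 → match
Total matched: 6

6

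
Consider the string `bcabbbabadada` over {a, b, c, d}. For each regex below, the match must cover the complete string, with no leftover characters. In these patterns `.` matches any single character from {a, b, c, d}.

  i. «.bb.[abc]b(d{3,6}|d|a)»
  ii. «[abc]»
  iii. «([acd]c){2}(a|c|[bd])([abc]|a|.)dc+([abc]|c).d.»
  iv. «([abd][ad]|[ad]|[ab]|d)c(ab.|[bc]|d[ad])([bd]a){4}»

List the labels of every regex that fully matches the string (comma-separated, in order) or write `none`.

iv

i → no match
ii → no match
iii → no match
iv → match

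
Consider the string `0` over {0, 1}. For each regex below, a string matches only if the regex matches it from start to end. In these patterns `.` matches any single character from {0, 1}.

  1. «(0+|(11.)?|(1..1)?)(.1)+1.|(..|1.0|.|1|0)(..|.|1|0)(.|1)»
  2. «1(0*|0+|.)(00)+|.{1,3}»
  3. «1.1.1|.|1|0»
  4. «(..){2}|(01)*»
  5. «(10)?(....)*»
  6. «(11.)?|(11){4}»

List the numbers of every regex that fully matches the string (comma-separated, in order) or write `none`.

2, 3

1 → no match
2 → match
3 → match
4 → no match
5 → no match
6 → no match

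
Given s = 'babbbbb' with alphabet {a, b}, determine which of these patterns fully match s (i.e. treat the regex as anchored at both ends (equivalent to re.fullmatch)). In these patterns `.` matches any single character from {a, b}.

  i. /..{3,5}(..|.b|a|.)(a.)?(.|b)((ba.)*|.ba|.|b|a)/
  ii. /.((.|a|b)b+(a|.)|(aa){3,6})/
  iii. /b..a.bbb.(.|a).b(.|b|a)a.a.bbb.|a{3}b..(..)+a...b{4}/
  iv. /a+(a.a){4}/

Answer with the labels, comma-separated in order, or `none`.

i, ii

i → match
ii → match
iii → no match
iv → no match — must start with 'a'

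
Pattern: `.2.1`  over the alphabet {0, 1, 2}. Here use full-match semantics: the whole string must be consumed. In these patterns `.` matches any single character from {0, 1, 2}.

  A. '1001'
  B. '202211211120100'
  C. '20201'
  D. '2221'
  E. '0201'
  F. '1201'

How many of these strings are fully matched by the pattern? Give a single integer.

3

A → no match
B → no match — must end with '1'
C → no match
D → match
E → match
F → match
Total matched: 3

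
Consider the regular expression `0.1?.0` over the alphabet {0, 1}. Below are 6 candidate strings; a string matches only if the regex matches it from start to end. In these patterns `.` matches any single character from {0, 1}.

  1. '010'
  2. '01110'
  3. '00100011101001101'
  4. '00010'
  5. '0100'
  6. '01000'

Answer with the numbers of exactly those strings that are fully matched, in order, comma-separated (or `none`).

1 → no match
2 → match
3 → no match — must end with '0'
4 → no match
5 → match
6 → no match

2, 5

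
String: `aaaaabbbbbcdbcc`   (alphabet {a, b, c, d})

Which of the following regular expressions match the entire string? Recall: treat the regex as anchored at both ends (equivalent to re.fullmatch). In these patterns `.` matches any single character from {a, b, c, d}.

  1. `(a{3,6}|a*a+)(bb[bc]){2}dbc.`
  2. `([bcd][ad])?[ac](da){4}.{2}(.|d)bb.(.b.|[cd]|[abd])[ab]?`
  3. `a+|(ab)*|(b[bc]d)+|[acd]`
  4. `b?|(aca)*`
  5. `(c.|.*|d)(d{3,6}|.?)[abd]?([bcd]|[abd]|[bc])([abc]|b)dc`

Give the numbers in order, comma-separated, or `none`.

1

1 → match
2 → no match
3 → no match
4 → no match
5 → no match — must end with `dc`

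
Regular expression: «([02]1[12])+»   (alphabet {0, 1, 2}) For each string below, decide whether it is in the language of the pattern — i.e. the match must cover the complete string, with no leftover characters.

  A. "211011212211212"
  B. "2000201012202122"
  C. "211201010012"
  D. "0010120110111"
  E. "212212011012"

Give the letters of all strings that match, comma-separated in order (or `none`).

A → match
B → no match
C → no match
D → no match
E → match

A, E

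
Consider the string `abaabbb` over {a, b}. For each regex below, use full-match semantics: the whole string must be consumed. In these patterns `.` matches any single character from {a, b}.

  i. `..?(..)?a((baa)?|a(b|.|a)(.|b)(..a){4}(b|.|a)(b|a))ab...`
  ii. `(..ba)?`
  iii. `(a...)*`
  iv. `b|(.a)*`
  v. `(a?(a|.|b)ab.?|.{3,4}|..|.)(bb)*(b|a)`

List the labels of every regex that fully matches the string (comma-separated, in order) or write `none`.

i → no match
ii → no match
iii → no match
iv → no match
v → match

v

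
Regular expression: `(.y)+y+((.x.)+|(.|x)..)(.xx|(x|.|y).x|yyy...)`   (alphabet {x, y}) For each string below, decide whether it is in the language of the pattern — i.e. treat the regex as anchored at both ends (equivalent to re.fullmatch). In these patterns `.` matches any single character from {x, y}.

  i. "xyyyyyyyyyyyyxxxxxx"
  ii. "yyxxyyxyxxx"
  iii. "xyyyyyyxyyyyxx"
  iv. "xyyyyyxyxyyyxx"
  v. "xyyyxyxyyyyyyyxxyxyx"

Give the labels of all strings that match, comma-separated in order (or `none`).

i, iii, v

i → match
ii → no match
iii → match
iv → no match
v → match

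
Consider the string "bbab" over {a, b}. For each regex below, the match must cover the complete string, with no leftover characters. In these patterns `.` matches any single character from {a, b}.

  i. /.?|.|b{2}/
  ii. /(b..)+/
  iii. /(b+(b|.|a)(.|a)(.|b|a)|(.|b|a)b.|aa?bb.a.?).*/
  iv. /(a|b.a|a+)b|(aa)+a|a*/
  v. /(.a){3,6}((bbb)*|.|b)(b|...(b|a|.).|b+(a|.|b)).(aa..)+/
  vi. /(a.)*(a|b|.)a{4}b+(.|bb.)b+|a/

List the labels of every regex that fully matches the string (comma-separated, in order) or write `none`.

iii, iv

i → no match
ii → no match
iii → match
iv → match
v → no match
vi → no match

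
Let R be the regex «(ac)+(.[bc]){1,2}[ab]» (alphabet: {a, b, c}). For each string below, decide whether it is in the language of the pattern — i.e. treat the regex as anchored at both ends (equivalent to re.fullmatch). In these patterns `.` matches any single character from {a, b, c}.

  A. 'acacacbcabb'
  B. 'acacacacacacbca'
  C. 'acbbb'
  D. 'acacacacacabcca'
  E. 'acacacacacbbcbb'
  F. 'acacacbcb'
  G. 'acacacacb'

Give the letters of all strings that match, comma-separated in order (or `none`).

A → match
B → match
C → match
D → match
E → match
F → match
G → match

A, B, C, D, E, F, G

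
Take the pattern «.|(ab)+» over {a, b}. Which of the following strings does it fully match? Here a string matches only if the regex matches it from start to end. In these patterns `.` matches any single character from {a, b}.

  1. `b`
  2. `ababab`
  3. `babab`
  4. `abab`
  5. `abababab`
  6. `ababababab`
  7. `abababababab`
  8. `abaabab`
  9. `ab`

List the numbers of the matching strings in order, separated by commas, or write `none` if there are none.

1 → match
2 → match
3 → no match
4 → match
5 → match
6 → match
7 → match
8 → no match
9 → match

1, 2, 4, 5, 6, 7, 9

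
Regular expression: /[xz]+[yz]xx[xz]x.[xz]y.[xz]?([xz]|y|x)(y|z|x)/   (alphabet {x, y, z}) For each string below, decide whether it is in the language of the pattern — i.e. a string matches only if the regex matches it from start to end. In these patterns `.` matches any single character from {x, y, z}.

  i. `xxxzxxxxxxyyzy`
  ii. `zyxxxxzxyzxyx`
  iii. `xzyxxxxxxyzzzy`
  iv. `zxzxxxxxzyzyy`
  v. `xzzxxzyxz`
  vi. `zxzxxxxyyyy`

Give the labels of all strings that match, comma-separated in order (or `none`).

i, ii, iii, iv

i → match
ii → match
iii → match
iv → match
v → no match
vi → no match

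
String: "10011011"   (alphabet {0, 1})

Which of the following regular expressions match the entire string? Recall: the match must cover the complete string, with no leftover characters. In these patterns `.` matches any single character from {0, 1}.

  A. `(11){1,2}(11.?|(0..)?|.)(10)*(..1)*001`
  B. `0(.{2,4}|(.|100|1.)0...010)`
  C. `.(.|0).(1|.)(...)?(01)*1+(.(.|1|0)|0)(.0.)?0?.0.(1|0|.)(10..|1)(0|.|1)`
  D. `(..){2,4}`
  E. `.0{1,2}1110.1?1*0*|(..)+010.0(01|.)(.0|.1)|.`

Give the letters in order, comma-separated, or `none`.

A → no match — must start with "11"
B → no match — must start with "0"
C → no match
D → match
E → no match

D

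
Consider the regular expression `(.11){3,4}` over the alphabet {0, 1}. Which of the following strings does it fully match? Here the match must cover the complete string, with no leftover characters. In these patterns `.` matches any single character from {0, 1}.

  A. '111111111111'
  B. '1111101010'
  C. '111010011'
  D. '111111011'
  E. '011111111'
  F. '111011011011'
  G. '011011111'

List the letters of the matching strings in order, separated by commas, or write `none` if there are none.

A. '111111111111' → match
B. '1111101010' → no match — must end with '11'
C. '111010011' → no match
D. '111111011' → match
E. '011111111' → match
F. '111011011011' → match
G. '011011111' → match

A, D, E, F, G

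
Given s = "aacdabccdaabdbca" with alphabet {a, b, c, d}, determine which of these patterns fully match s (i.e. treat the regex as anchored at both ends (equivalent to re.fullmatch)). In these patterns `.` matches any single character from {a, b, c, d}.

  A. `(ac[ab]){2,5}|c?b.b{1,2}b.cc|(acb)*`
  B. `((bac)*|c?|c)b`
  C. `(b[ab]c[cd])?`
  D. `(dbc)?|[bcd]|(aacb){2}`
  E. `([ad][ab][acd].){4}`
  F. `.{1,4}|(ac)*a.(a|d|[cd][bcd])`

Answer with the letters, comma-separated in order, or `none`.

E

A → no match
B → no match — must end with "b"
C → no match
D → no match
E → match
F → no match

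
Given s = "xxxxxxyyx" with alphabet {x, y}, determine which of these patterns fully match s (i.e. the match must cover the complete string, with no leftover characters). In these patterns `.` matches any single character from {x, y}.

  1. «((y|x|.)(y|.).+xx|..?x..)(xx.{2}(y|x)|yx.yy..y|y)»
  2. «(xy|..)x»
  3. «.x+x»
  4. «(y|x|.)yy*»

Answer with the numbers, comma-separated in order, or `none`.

1 → match
2 → no match
3 → no match — must end with "xx"
4 → no match

1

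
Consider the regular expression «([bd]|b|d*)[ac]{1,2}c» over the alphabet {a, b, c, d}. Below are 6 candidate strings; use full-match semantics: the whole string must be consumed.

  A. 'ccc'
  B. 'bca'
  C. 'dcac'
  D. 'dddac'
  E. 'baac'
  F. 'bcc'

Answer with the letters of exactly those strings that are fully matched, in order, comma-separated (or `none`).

A → match
B → no match — must end with 'c'
C → match
D → match
E → match
F → match

A, C, D, E, F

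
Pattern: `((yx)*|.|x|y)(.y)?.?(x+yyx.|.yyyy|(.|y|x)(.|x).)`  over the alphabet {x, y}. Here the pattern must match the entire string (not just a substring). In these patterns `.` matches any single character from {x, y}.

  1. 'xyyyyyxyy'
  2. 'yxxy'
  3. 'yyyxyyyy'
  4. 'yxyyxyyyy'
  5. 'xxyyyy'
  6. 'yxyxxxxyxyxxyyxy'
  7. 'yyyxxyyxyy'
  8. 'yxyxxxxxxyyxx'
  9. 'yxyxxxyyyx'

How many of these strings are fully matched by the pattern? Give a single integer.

5

1 → no match
2 → match
3 → match
4 → match
5 → match
6 → no match
7 → no match
8 → match
9 → no match
Total matched: 5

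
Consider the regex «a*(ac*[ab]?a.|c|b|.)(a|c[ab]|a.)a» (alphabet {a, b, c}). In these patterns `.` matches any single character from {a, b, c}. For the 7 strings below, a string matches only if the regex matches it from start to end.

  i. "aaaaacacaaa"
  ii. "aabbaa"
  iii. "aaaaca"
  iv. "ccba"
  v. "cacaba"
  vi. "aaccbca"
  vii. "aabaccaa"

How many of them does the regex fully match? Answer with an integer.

4

i. "aaaaacacaaa" → match
ii. "aabbaa" → no match
iii. "aaaaca" → match
iv. "ccba" → match
v. "cacaba" → no match
vi. "aaccbca" → no match
vii. "aabaccaa" → match
Total matched: 4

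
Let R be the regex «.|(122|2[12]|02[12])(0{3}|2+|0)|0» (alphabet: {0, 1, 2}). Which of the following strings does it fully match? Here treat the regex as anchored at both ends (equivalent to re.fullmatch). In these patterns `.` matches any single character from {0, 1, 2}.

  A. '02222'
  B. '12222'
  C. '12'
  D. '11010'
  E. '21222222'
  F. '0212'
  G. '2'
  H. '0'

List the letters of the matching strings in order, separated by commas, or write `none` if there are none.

A, B, E, F, G, H

A. '02222' → match
B. '12222' → match
C. '12' → no match
D. '11010' → no match
E. '21222222' → match
F. '0212' → match
G. '2' → match
H. '0' → match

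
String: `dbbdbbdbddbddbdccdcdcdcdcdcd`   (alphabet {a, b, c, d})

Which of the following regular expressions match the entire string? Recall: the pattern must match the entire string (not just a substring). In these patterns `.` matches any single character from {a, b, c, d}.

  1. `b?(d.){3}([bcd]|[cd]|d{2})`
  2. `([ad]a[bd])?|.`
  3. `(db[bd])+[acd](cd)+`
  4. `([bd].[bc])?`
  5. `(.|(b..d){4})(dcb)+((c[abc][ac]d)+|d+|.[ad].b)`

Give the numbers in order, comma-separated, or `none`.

3

1 → no match
2 → no match
3 → match
4 → no match
5 → no match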